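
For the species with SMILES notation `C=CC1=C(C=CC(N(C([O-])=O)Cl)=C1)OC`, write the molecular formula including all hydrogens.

C10H9ClNO3-

Heavy atoms from the SMILES: 10 C, 1 Cl, 1 N, 3 O.
Implicit hydrogens by atom environment:
  3 × C (aromatic): 1 H each → 3
  3 × C (aromatic): no H
  2 × O: no H
  1 × C: 3 H
  1 × C: 2 H
  1 × C: 1 H
  1 × C: no H
  1 × Cl: no H
  1 × N: no H
  1 × O (charge -1): no H
  Total hydrogens = 9.
Net charge -1.
Molecular formula: C10H9ClNO3-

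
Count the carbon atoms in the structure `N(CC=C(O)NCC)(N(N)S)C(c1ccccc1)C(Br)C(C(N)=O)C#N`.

The symbol for carbon appears 16 times in the SMILES. Lowercase c denotes aromatic carbon and counts toward C.

16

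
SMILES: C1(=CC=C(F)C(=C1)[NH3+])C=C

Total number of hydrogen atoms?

9

Hydrogens are implicit in SMILES; fill each atom to its normal valence:
  3 × C (aromatic): 1 H each → 3
  3 × C (aromatic): no H
  1 × C: 2 H
  1 × C: 1 H
  1 × F: no H
  1 × N (charge +1): 3 H
  Total hydrogens = 9.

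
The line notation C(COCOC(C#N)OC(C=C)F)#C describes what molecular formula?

C9H10FNO3

Heavy atoms from the SMILES: 9 C, 1 F, 1 N, 3 O.
Implicit hydrogens by atom environment:
  4 × C: 1 H each → 4
  3 × C: 2 H each → 6
  3 × O: no H
  2 × C: no H
  1 × F: no H
  1 × N: no H
  Total hydrogens = 10.
Molecular formula: C9H10FNO3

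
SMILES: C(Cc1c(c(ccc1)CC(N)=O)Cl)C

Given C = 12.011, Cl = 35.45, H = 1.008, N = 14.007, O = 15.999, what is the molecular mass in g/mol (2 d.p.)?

Molecular formula: C11H14ClNO.
M = 11×12.011 + 1×35.45 + 14×1.008 + 1×14.007 + 1×15.999 = 211.69 g/mol.

211.69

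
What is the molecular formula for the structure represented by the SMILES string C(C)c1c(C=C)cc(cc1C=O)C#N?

Heavy atoms from the SMILES: 12 C, 1 N, 1 O.
Implicit hydrogens by atom environment:
  4 × C (aromatic): no H
  2 × C: 2 H each → 4
  2 × C (aromatic): 1 H each → 2
  2 × C: 1 H each → 2
  1 × C: 3 H
  1 × C: no H
  1 × N: no H
  1 × O: no H
  Total hydrogens = 11.
Molecular formula: C12H11NO

C12H11NO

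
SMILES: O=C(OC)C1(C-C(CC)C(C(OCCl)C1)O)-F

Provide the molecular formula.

Heavy atoms from the SMILES: 11 C, 1 Cl, 1 F, 4 O.
Implicit hydrogens by atom environment:
  4 × C: 2 H each → 8
  3 × C: 1 H each → 3
  3 × O: no H
  2 × C: 3 H each → 6
  2 × C: no H
  1 × Cl: no H
  1 × F: no H
  1 × O: 1 H
  Total hydrogens = 18.
Molecular formula: C11H18ClFO4

C11H18ClFO4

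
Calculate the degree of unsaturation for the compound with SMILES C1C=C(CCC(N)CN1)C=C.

3

Molecular formula from the SMILES: C9H16N2.
DoU = (2C + 2 + N − H − X)/2 = (2·9 + 2 + 2 − 16 − 0)/2 = 6/2 = 3.
(Structurally: 1 ring(s) + 2 π bond(s) = 3.)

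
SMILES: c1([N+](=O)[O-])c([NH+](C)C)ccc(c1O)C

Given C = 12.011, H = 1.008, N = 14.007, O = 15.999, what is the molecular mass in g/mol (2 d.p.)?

Molecular formula: C9H13N2O3+.
M = 9×12.011 + 13×1.008 + 2×14.007 + 3×15.999 = 197.21 g/mol.

197.21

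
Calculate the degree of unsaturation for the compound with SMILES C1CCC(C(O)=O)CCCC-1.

2

Molecular formula from the SMILES: C9H16O2.
DoU = (2C + 2 + N − H − X)/2 = (2·9 + 2 + 0 − 16 − 0)/2 = 4/2 = 2.
(Structurally: 1 ring(s) + 1 π bond(s) = 2.)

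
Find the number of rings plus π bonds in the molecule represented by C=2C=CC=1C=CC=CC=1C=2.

7

Molecular formula from the SMILES: C10H8.
DoU = (2C + 2 + N − H − X)/2 = (2·10 + 2 + 0 − 8 − 0)/2 = 14/2 = 7.
(Structurally: 2 ring(s) + 5 π bond(s) = 7.)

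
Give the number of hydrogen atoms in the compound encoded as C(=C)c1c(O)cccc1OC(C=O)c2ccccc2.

14

Hydrogens are implicit in SMILES; fill each atom to its normal valence:
  8 × C (aromatic): 1 H each → 8
  4 × C (aromatic): no H
  3 × C: 1 H each → 3
  2 × O: no H
  1 × C: 2 H
  1 × O: 1 H
  Total hydrogens = 14.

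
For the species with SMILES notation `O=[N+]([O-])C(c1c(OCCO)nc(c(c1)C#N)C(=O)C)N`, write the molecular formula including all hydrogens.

C11H12N4O5

Heavy atoms from the SMILES: 11 C, 4 N, 5 O.
Implicit hydrogens by atom environment:
  4 × C (aromatic): no H
  3 × O: no H
  2 × C: 2 H each → 4
  2 × C: no H
  1 × C: 3 H
  1 × C (aromatic): 1 H
  1 × C: 1 H
  1 × N: 2 H
  1 × N (aromatic): no H
  1 × N: no H
  1 × N (charge +1): no H
  1 × O: 1 H
  1 × O (charge -1): no H
  Total hydrogens = 12.
Molecular formula: C11H12N4O5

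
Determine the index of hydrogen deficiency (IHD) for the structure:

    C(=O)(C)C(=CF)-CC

Molecular formula from the SMILES: C6H9FO.
DoU = (2C + 2 + N − H − X)/2 = (2·6 + 2 + 0 − 9 − 1)/2 = 4/2 = 2.
(Structurally: 0 ring(s) + 2 π bond(s) = 2.)

2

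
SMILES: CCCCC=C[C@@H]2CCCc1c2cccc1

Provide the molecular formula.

Heavy atoms from the SMILES: 16 C.
Implicit hydrogens by atom environment:
  6 × C: 2 H each → 12
  4 × C (aromatic): 1 H each → 4
  3 × C: 1 H each → 3
  2 × C (aromatic): no H
  1 × C: 3 H
  Total hydrogens = 22.
Molecular formula: C16H22

C16H22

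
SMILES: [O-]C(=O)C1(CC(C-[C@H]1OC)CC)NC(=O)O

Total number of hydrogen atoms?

Hydrogens are implicit in SMILES; fill each atom to its normal valence:
  3 × C: 2 H each → 6
  3 × C: no H
  3 × O: no H
  2 × C: 3 H each → 6
  2 × C: 1 H each → 2
  1 × N: 1 H
  1 × O: 1 H
  1 × O (charge -1): no H
  Total hydrogens = 16.

16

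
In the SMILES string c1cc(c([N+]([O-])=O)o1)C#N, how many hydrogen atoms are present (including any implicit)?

Hydrogens are implicit in SMILES; fill each atom to its normal valence:
  2 × C (aromatic): 1 H each → 2
  2 × C (aromatic): no H
  1 × C: no H
  1 × N (charge +1): no H
  1 × N: no H
  1 × O (aromatic): no H
  1 × O: no H
  1 × O (charge -1): no H
  Total hydrogens = 2.

2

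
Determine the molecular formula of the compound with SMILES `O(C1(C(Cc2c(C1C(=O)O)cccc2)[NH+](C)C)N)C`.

Heavy atoms from the SMILES: 14 C, 2 N, 3 O.
Implicit hydrogens by atom environment:
  4 × C (aromatic): 1 H each → 4
  3 × C: 3 H each → 9
  2 × C: 1 H each → 2
  2 × C (aromatic): no H
  2 × C: no H
  2 × O: no H
  1 × C: 2 H
  1 × N: 2 H
  1 × N (charge +1): 1 H
  1 × O: 1 H
  Total hydrogens = 21.
Net charge +1.
Molecular formula: C14H21N2O3+

C14H21N2O3+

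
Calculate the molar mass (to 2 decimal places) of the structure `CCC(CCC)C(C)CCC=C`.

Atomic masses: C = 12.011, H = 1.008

Molecular formula: C12H24.
M = 12×12.011 + 24×1.008 = 168.32 g/mol.

168.32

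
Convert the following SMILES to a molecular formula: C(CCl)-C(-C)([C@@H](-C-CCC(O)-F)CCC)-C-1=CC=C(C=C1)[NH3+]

Heavy atoms from the SMILES: 18 C, 1 Cl, 1 F, 1 N, 1 O.
Implicit hydrogens by atom environment:
  7 × C: 2 H each → 14
  4 × C (aromatic): 1 H each → 4
  2 × C: 3 H each → 6
  2 × C: 1 H each → 2
  2 × C (aromatic): no H
  1 × C: no H
  1 × Cl: no H
  1 × F: no H
  1 × N (charge +1): 3 H
  1 × O: 1 H
  Total hydrogens = 30.
Net charge +1.
Molecular formula: C18H30ClFNO+

C18H30ClFNO+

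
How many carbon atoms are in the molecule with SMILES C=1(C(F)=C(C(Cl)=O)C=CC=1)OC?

8

The symbol for carbon appears 8 times in the SMILES. (Cl is a single chlorine, not C + l.)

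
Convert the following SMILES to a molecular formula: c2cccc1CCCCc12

Heavy atoms from the SMILES: 10 C.
Implicit hydrogens by atom environment:
  4 × C: 2 H each → 8
  4 × C (aromatic): 1 H each → 4
  2 × C (aromatic): no H
  Total hydrogens = 12.
Molecular formula: C10H12

C10H12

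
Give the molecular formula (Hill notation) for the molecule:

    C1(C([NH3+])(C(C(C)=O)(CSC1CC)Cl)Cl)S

C9H16Cl2NOS2+

Heavy atoms from the SMILES: 9 C, 2 Cl, 1 N, 1 O, 2 S.
Implicit hydrogens by atom environment:
  3 × C: no H
  2 × C: 3 H each → 6
  2 × C: 2 H each → 4
  2 × C: 1 H each → 2
  2 × Cl: no H
  1 × N (charge +1): 3 H
  1 × O: no H
  1 × S: 1 H
  1 × S: no H
  Total hydrogens = 16.
Net charge +1.
Molecular formula: C9H16Cl2NOS2+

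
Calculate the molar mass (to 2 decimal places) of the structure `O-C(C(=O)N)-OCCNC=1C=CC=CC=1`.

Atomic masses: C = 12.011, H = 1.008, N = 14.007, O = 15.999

Molecular formula: C10H14N2O3.
M = 10×12.011 + 14×1.008 + 2×14.007 + 3×15.999 = 210.23 g/mol.

210.23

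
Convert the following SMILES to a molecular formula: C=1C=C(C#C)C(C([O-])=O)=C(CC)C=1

Heavy atoms from the SMILES: 11 C, 2 O.
Implicit hydrogens by atom environment:
  3 × C (aromatic): 1 H each → 3
  3 × C (aromatic): no H
  2 × C: no H
  1 × C: 3 H
  1 × C: 2 H
  1 × C: 1 H
  1 × O: no H
  1 × O (charge -1): no H
  Total hydrogens = 9.
Net charge -1.
Molecular formula: C11H9O2-

C11H9O2-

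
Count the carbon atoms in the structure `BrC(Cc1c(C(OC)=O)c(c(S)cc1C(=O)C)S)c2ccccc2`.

18

The symbol for carbon appears 18 times in the SMILES. Lowercase c denotes aromatic carbon and counts toward C.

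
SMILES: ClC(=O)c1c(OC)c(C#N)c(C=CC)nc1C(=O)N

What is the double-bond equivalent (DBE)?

Molecular formula from the SMILES: C12H10ClN3O3.
DoU = (2C + 2 + N − H − X)/2 = (2·12 + 2 + 3 − 10 − 1)/2 = 18/2 = 9.
(Structurally: 1 ring(s) + 8 π bond(s) = 9.)

9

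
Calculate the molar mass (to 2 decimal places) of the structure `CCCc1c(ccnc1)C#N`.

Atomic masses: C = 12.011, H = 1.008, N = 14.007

Molecular formula: C9H10N2.
M = 9×12.011 + 10×1.008 + 2×14.007 = 146.19 g/mol.

146.19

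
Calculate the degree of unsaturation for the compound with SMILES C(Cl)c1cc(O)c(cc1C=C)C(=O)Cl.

Molecular formula from the SMILES: C10H8Cl2O2.
DoU = (2C + 2 + N − H − X)/2 = (2·10 + 2 + 0 − 8 − 2)/2 = 12/2 = 6.
(Structurally: 1 ring(s) + 5 π bond(s) = 6.)

6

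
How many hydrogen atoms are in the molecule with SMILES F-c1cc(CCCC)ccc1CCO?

17

Hydrogens are implicit in SMILES; fill each atom to its normal valence:
  5 × C: 2 H each → 10
  3 × C (aromatic): 1 H each → 3
  3 × C (aromatic): no H
  1 × C: 3 H
  1 × F: no H
  1 × O: 1 H
  Total hydrogens = 17.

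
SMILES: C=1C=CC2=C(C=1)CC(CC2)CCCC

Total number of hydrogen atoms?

20

Hydrogens are implicit in SMILES; fill each atom to its normal valence:
  6 × C: 2 H each → 12
  4 × C (aromatic): 1 H each → 4
  2 × C (aromatic): no H
  1 × C: 3 H
  1 × C: 1 H
  Total hydrogens = 20.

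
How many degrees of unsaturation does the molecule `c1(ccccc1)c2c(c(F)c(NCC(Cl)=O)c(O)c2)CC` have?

Molecular formula from the SMILES: C16H15ClFNO2.
DoU = (2C + 2 + N − H − X)/2 = (2·16 + 2 + 1 − 15 − 2)/2 = 18/2 = 9.
(Structurally: 2 ring(s) + 7 π bond(s) = 9.)

9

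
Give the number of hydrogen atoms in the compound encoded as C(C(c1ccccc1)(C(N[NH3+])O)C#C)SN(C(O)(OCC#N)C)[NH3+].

23

Hydrogens are implicit in SMILES; fill each atom to its normal valence:
  5 × C (aromatic): 1 H each → 5
  4 × C: no H
  2 × C: 2 H each → 4
  2 × C: 1 H each → 2
  2 × N (charge +1): 3 H each → 6
  2 × N: no H
  2 × O: 1 H each → 2
  1 × C: 3 H
  1 × C (aromatic): no H
  1 × N: 1 H
  1 × O: no H
  1 × S: no H
  Total hydrogens = 23.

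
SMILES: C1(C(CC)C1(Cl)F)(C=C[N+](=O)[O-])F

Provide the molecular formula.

C7H8ClF2NO2

Heavy atoms from the SMILES: 7 C, 1 Cl, 2 F, 1 N, 2 O.
Implicit hydrogens by atom environment:
  3 × C: 1 H each → 3
  2 × C: no H
  2 × F: no H
  1 × C: 3 H
  1 × C: 2 H
  1 × Cl: no H
  1 × N (charge +1): no H
  1 × O: no H
  1 × O (charge -1): no H
  Total hydrogens = 8.
Molecular formula: C7H8ClF2NO2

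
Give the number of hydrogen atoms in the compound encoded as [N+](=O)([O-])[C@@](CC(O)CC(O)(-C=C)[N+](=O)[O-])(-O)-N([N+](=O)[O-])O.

12

Hydrogens are implicit in SMILES; fill each atom to its normal valence:
  4 × O: 1 H each → 4
  3 × C: 2 H each → 6
  3 × N (charge +1): no H
  3 × O: no H
  3 × O (charge -1): no H
  2 × C: 1 H each → 2
  2 × C: no H
  1 × N: no H
  Total hydrogens = 12.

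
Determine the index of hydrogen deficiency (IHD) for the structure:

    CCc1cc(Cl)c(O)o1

3

Molecular formula from the SMILES: C6H7ClO2.
DoU = (2C + 2 + N − H − X)/2 = (2·6 + 2 + 0 − 7 − 1)/2 = 6/2 = 3.
(Structurally: 1 ring(s) + 2 π bond(s) = 3.)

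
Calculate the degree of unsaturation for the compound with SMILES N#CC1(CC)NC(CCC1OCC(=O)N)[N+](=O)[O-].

Molecular formula from the SMILES: C10H16N4O4.
DoU = (2C + 2 + N − H − X)/2 = (2·10 + 2 + 4 − 16 − 0)/2 = 10/2 = 5.
(Structurally: 1 ring(s) + 4 π bond(s) = 5.)

5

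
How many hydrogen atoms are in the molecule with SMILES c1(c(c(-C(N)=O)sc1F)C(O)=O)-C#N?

Hydrogens are implicit in SMILES; fill each atom to its normal valence:
  4 × C (aromatic): no H
  3 × C: no H
  2 × O: no H
  1 × F: no H
  1 × N: 2 H
  1 × N: no H
  1 × O: 1 H
  1 × S (aromatic): no H
  Total hydrogens = 3.

3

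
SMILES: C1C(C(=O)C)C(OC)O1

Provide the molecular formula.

C6H10O3

Heavy atoms from the SMILES: 6 C, 3 O.
Implicit hydrogens by atom environment:
  3 × O: no H
  2 × C: 3 H each → 6
  2 × C: 1 H each → 2
  1 × C: 2 H
  1 × C: no H
  Total hydrogens = 10.
Molecular formula: C6H10O3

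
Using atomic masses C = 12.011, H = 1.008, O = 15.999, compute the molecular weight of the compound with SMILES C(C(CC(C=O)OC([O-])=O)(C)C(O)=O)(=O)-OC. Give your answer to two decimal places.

Molecular formula: C9H11O8-.
M = 9×12.011 + 11×1.008 + 8×15.999 = 247.18 g/mol.

247.18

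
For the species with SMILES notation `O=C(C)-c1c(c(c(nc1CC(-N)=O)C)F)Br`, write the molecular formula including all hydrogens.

C10H10BrFN2O2

Heavy atoms from the SMILES: 1 Br, 10 C, 1 F, 2 N, 2 O.
Implicit hydrogens by atom environment:
  5 × C (aromatic): no H
  2 × C: 3 H each → 6
  2 × C: no H
  2 × O: no H
  1 × Br: no H
  1 × C: 2 H
  1 × F: no H
  1 × N: 2 H
  1 × N (aromatic): no H
  Total hydrogens = 10.
Molecular formula: C10H10BrFN2O2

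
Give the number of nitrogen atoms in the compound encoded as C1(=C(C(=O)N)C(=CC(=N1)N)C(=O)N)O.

4

The symbol for nitrogen appears 4 times in the SMILES.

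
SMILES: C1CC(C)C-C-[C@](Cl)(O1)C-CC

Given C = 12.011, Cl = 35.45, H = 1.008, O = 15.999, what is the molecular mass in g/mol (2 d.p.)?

190.71

Molecular formula: C10H19ClO.
M = 10×12.011 + 1×35.45 + 19×1.008 + 1×15.999 = 190.71 g/mol.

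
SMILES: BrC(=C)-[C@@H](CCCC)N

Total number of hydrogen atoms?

Hydrogens are implicit in SMILES; fill each atom to its normal valence:
  4 × C: 2 H each → 8
  1 × Br: no H
  1 × C: 3 H
  1 × C: 1 H
  1 × C: no H
  1 × N: 2 H
  Total hydrogens = 14.

14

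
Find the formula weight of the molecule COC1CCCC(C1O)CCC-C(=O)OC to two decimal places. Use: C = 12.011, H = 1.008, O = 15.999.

230.30

Molecular formula: C12H22O4.
M = 12×12.011 + 22×1.008 + 4×15.999 = 230.30 g/mol.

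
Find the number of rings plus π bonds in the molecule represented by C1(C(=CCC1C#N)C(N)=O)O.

5

Molecular formula from the SMILES: C7H8N2O2.
DoU = (2C + 2 + N − H − X)/2 = (2·7 + 2 + 2 − 8 − 0)/2 = 10/2 = 5.
(Structurally: 1 ring(s) + 4 π bond(s) = 5.)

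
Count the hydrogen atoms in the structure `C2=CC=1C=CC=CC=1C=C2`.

8

Hydrogens are implicit in SMILES; fill each atom to its normal valence:
  8 × C (aromatic): 1 H each → 8
  2 × C (aromatic): no H
  Total hydrogens = 8.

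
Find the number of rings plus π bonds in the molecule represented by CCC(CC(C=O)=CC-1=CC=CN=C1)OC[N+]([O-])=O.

Molecular formula from the SMILES: C13H16N2O4.
DoU = (2C + 2 + N − H − X)/2 = (2·13 + 2 + 2 − 16 − 0)/2 = 14/2 = 7.
(Structurally: 1 ring(s) + 6 π bond(s) = 7.)

7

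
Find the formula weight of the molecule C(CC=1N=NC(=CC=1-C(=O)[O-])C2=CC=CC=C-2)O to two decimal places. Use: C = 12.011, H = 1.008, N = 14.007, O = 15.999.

Molecular formula: C13H11N2O3-.
M = 13×12.011 + 11×1.008 + 2×14.007 + 3×15.999 = 243.24 g/mol.

243.24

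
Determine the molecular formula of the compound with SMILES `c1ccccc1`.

C6H6

Heavy atoms from the SMILES: 6 C.
Implicit hydrogens by atom environment:
  6 × C (aromatic): 1 H each → 6
  Total hydrogens = 6.
Molecular formula: C6H6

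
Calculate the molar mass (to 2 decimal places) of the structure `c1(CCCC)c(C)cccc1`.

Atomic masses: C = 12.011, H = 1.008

Molecular formula: C11H16.
M = 11×12.011 + 16×1.008 = 148.25 g/mol.

148.25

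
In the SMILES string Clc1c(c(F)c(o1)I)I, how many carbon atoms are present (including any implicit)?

The symbol for carbon appears 4 times in the SMILES. Lowercase c denotes aromatic carbon and counts toward C.

4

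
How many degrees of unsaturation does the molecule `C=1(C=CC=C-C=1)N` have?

4

Molecular formula from the SMILES: C6H7N.
DoU = (2C + 2 + N − H − X)/2 = (2·6 + 2 + 1 − 7 − 0)/2 = 8/2 = 4.
(Structurally: 1 ring(s) + 3 π bond(s) = 4.)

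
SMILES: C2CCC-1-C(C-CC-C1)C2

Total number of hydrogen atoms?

18

Hydrogens are implicit in SMILES; fill each atom to its normal valence:
  8 × C: 2 H each → 16
  2 × C: 1 H each → 2
  Total hydrogens = 18.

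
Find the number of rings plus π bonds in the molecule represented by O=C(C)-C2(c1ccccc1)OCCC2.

6

Molecular formula from the SMILES: C12H14O2.
DoU = (2C + 2 + N − H − X)/2 = (2·12 + 2 + 0 − 14 − 0)/2 = 12/2 = 6.
(Structurally: 2 ring(s) + 4 π bond(s) = 6.)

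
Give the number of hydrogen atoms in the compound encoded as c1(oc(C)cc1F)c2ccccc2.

Hydrogens are implicit in SMILES; fill each atom to its normal valence:
  6 × C (aromatic): 1 H each → 6
  4 × C (aromatic): no H
  1 × C: 3 H
  1 × F: no H
  1 × O (aromatic): no H
  Total hydrogens = 9.

9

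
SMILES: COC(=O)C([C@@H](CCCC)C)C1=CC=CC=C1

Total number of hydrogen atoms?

22

Hydrogens are implicit in SMILES; fill each atom to its normal valence:
  5 × C (aromatic): 1 H each → 5
  3 × C: 3 H each → 9
  3 × C: 2 H each → 6
  2 × C: 1 H each → 2
  2 × O: no H
  1 × C: no H
  1 × C (aromatic): no H
  Total hydrogens = 22.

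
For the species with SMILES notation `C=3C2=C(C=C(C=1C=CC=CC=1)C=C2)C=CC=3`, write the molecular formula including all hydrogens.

C16H12

Heavy atoms from the SMILES: 16 C.
Implicit hydrogens by atom environment:
  12 × C (aromatic): 1 H each → 12
  4 × C (aromatic): no H
  Total hydrogens = 12.
Molecular formula: C16H12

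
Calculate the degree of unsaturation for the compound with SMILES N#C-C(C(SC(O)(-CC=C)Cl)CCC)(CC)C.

Molecular formula from the SMILES: C13H22ClNOS.
DoU = (2C + 2 + N − H − X)/2 = (2·13 + 2 + 1 − 22 − 1)/2 = 6/2 = 3.
(Structurally: 0 ring(s) + 3 π bond(s) = 3.)

3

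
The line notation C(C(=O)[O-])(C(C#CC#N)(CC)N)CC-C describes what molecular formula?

C11H15N2O2-

Heavy atoms from the SMILES: 11 C, 2 N, 2 O.
Implicit hydrogens by atom environment:
  5 × C: no H
  3 × C: 2 H each → 6
  2 × C: 3 H each → 6
  1 × C: 1 H
  1 × N: 2 H
  1 × N: no H
  1 × O: no H
  1 × O (charge -1): no H
  Total hydrogens = 15.
Net charge -1.
Molecular formula: C11H15N2O2-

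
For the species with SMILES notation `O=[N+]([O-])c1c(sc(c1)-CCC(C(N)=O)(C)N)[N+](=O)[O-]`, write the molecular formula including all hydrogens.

C9H12N4O5S

Heavy atoms from the SMILES: 9 C, 4 N, 5 O, 1 S.
Implicit hydrogens by atom environment:
  3 × C (aromatic): no H
  3 × O: no H
  2 × C: 2 H each → 4
  2 × C: no H
  2 × N: 2 H each → 4
  2 × N (charge +1): no H
  2 × O (charge -1): no H
  1 × C: 3 H
  1 × C (aromatic): 1 H
  1 × S (aromatic): no H
  Total hydrogens = 12.
Molecular formula: C9H12N4O5S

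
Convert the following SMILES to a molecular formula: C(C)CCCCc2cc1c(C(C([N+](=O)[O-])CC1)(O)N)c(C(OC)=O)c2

Heavy atoms from the SMILES: 18 C, 2 N, 5 O.
Implicit hydrogens by atom environment:
  7 × C: 2 H each → 14
  4 × C (aromatic): no H
  3 × O: no H
  2 × C: 3 H each → 6
  2 × C (aromatic): 1 H each → 2
  2 × C: no H
  1 × C: 1 H
  1 × N: 2 H
  1 × N (charge +1): no H
  1 × O: 1 H
  1 × O (charge -1): no H
  Total hydrogens = 26.
Molecular formula: C18H26N2O5

C18H26N2O5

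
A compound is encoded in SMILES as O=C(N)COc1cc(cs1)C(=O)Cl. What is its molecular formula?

C7H6ClNO3S

Heavy atoms from the SMILES: 7 C, 1 Cl, 1 N, 3 O, 1 S.
Implicit hydrogens by atom environment:
  3 × O: no H
  2 × C (aromatic): 1 H each → 2
  2 × C (aromatic): no H
  2 × C: no H
  1 × C: 2 H
  1 × Cl: no H
  1 × N: 2 H
  1 × S (aromatic): no H
  Total hydrogens = 6.
Molecular formula: C7H6ClNO3S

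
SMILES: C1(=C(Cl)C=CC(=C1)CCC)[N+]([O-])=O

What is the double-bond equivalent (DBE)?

5

Molecular formula from the SMILES: C9H10ClNO2.
DoU = (2C + 2 + N − H − X)/2 = (2·9 + 2 + 1 − 10 − 1)/2 = 10/2 = 5.
(Structurally: 1 ring(s) + 4 π bond(s) = 5.)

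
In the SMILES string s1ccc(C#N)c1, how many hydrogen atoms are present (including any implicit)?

Hydrogens are implicit in SMILES; fill each atom to its normal valence:
  3 × C (aromatic): 1 H each → 3
  1 × C (aromatic): no H
  1 × C: no H
  1 × N: no H
  1 × S (aromatic): no H
  Total hydrogens = 3.

3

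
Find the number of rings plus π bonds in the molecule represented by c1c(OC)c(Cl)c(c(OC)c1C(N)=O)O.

5

Molecular formula from the SMILES: C9H10ClNO4.
DoU = (2C + 2 + N − H − X)/2 = (2·9 + 2 + 1 − 10 − 1)/2 = 10/2 = 5.
(Structurally: 1 ring(s) + 4 π bond(s) = 5.)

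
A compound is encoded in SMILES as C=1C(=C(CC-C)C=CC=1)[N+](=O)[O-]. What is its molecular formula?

Heavy atoms from the SMILES: 9 C, 1 N, 2 O.
Implicit hydrogens by atom environment:
  4 × C (aromatic): 1 H each → 4
  2 × C: 2 H each → 4
  2 × C (aromatic): no H
  1 × C: 3 H
  1 × N (charge +1): no H
  1 × O: no H
  1 × O (charge -1): no H
  Total hydrogens = 11.
Molecular formula: C9H11NO2

C9H11NO2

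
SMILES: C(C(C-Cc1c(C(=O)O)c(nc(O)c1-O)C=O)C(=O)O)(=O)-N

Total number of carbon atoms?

The symbol for carbon appears 12 times in the SMILES. Lowercase c denotes aromatic carbon and counts toward C.

12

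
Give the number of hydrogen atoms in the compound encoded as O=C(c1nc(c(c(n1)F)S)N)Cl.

Hydrogens are implicit in SMILES; fill each atom to its normal valence:
  4 × C (aromatic): no H
  2 × N (aromatic): no H
  1 × C: no H
  1 × Cl: no H
  1 × F: no H
  1 × N: 2 H
  1 × O: no H
  1 × S: 1 H
  Total hydrogens = 3.

3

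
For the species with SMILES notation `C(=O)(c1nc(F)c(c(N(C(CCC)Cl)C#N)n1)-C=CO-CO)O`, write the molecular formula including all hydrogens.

C13H14ClFN4O4

Heavy atoms from the SMILES: 13 C, 1 Cl, 1 F, 4 N, 4 O.
Implicit hydrogens by atom environment:
  4 × C (aromatic): no H
  3 × C: 2 H each → 6
  3 × C: 1 H each → 3
  2 × C: no H
  2 × N (aromatic): no H
  2 × N: no H
  2 × O: 1 H each → 2
  2 × O: no H
  1 × C: 3 H
  1 × Cl: no H
  1 × F: no H
  Total hydrogens = 14.
Molecular formula: C13H14ClFN4O4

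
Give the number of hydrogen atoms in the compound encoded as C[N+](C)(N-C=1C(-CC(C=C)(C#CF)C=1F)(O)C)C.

Hydrogens are implicit in SMILES; fill each atom to its normal valence:
  6 × C: no H
  4 × C: 3 H each → 12
  2 × C: 2 H each → 4
  2 × F: no H
  1 × C: 1 H
  1 × N: 1 H
  1 × N (charge +1): no H
  1 × O: 1 H
  Total hydrogens = 19.

19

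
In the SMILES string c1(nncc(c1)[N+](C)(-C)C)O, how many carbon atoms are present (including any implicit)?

7

The symbol for carbon appears 7 times in the SMILES. Lowercase c denotes aromatic carbon and counts toward C.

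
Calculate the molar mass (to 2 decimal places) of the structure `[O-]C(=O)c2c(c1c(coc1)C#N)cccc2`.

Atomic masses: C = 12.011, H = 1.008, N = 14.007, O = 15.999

212.18

Molecular formula: C12H6NO3-.
M = 12×12.011 + 6×1.008 + 1×14.007 + 3×15.999 = 212.18 g/mol.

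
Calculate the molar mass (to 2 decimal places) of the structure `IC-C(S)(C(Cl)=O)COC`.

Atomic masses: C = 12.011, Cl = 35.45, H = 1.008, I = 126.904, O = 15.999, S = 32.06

294.53

Molecular formula: C5H8ClIO2S.
M = 5×12.011 + 1×35.45 + 8×1.008 + 1×126.904 + 2×15.999 + 1×32.06 = 294.53 g/mol.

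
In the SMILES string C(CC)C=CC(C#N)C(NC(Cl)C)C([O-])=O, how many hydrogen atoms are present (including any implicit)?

16

Hydrogens are implicit in SMILES; fill each atom to its normal valence:
  5 × C: 1 H each → 5
  2 × C: 3 H each → 6
  2 × C: 2 H each → 4
  2 × C: no H
  1 × Cl: no H
  1 × N: 1 H
  1 × N: no H
  1 × O: no H
  1 × O (charge -1): no H
  Total hydrogens = 16.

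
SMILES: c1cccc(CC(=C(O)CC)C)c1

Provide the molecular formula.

Heavy atoms from the SMILES: 12 C, 1 O.
Implicit hydrogens by atom environment:
  5 × C (aromatic): 1 H each → 5
  2 × C: 3 H each → 6
  2 × C: 2 H each → 4
  2 × C: no H
  1 × C (aromatic): no H
  1 × O: 1 H
  Total hydrogens = 16.
Molecular formula: C12H16O

C12H16O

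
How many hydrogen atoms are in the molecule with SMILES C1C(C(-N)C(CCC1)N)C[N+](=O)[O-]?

17

Hydrogens are implicit in SMILES; fill each atom to its normal valence:
  5 × C: 2 H each → 10
  3 × C: 1 H each → 3
  2 × N: 2 H each → 4
  1 × N (charge +1): no H
  1 × O: no H
  1 × O (charge -1): no H
  Total hydrogens = 17.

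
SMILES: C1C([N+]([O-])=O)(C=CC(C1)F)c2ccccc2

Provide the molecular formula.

C12H12FNO2

Heavy atoms from the SMILES: 12 C, 1 F, 1 N, 2 O.
Implicit hydrogens by atom environment:
  5 × C (aromatic): 1 H each → 5
  3 × C: 1 H each → 3
  2 × C: 2 H each → 4
  1 × C: no H
  1 × C (aromatic): no H
  1 × F: no H
  1 × N (charge +1): no H
  1 × O: no H
  1 × O (charge -1): no H
  Total hydrogens = 12.
Molecular formula: C12H12FNO2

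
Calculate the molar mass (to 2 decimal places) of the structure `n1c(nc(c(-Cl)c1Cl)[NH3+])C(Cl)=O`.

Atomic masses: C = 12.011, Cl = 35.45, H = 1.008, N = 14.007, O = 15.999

227.45

Molecular formula: C5H3Cl3N3O+.
M = 5×12.011 + 3×35.45 + 3×1.008 + 3×14.007 + 1×15.999 = 227.45 g/mol.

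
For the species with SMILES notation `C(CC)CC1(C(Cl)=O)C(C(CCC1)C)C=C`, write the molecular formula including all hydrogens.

C14H23ClO

Heavy atoms from the SMILES: 14 C, 1 Cl, 1 O.
Implicit hydrogens by atom environment:
  7 × C: 2 H each → 14
  3 × C: 1 H each → 3
  2 × C: 3 H each → 6
  2 × C: no H
  1 × Cl: no H
  1 × O: no H
  Total hydrogens = 23.
Molecular formula: C14H23ClO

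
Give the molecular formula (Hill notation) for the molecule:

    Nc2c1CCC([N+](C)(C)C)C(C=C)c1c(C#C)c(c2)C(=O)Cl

C18H22ClN2O+

Heavy atoms from the SMILES: 18 C, 1 Cl, 2 N, 1 O.
Implicit hydrogens by atom environment:
  5 × C (aromatic): no H
  4 × C: 1 H each → 4
  3 × C: 3 H each → 9
  3 × C: 2 H each → 6
  2 × C: no H
  1 × C (aromatic): 1 H
  1 × Cl: no H
  1 × N: 2 H
  1 × N (charge +1): no H
  1 × O: no H
  Total hydrogens = 22.
Net charge +1.
Molecular formula: C18H22ClN2O+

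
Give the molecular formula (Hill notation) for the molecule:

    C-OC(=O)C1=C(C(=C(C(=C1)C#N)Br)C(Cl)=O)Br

Heavy atoms from the SMILES: 2 Br, 10 C, 1 Cl, 1 N, 3 O.
Implicit hydrogens by atom environment:
  5 × C (aromatic): no H
  3 × C: no H
  3 × O: no H
  2 × Br: no H
  1 × C: 3 H
  1 × C (aromatic): 1 H
  1 × Cl: no H
  1 × N: no H
  Total hydrogens = 4.
Molecular formula: C10H4Br2ClNO3

C10H4Br2ClNO3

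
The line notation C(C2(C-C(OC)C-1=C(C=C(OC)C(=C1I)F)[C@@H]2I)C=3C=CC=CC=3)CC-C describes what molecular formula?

C22H25FI2O2

Heavy atoms from the SMILES: 22 C, 1 F, 2 I, 2 O.
Implicit hydrogens by atom environment:
  6 × C (aromatic): 1 H each → 6
  6 × C (aromatic): no H
  4 × C: 2 H each → 8
  3 × C: 3 H each → 9
  2 × C: 1 H each → 2
  2 × I: no H
  2 × O: no H
  1 × C: no H
  1 × F: no H
  Total hydrogens = 25.
Molecular formula: C22H25FI2O2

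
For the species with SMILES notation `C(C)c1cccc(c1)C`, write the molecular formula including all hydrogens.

C9H12

Heavy atoms from the SMILES: 9 C.
Implicit hydrogens by atom environment:
  4 × C (aromatic): 1 H each → 4
  2 × C: 3 H each → 6
  2 × C (aromatic): no H
  1 × C: 2 H
  Total hydrogens = 12.
Molecular formula: C9H12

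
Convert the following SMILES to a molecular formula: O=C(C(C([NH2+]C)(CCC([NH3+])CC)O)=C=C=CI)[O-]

Heavy atoms from the SMILES: 12 C, 1 I, 2 N, 3 O.
Implicit hydrogens by atom environment:
  5 × C: no H
  3 × C: 2 H each → 6
  2 × C: 3 H each → 6
  2 × C: 1 H each → 2
  1 × I: no H
  1 × N (charge +1): 3 H
  1 × N (charge +1): 2 H
  1 × O: 1 H
  1 × O: no H
  1 × O (charge -1): no H
  Total hydrogens = 20.
Net charge +1.
Molecular formula: C12H20IN2O3+

C12H20IN2O3+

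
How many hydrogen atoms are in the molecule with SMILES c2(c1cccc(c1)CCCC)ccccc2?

18

Hydrogens are implicit in SMILES; fill each atom to its normal valence:
  9 × C (aromatic): 1 H each → 9
  3 × C: 2 H each → 6
  3 × C (aromatic): no H
  1 × C: 3 H
  Total hydrogens = 18.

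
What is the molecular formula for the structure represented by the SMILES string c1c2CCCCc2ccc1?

C10H12

Heavy atoms from the SMILES: 10 C.
Implicit hydrogens by atom environment:
  4 × C: 2 H each → 8
  4 × C (aromatic): 1 H each → 4
  2 × C (aromatic): no H
  Total hydrogens = 12.
Molecular formula: C10H12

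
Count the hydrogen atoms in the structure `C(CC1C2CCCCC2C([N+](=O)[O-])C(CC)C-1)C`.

Hydrogens are implicit in SMILES; fill each atom to its normal valence:
  8 × C: 2 H each → 16
  5 × C: 1 H each → 5
  2 × C: 3 H each → 6
  1 × N (charge +1): no H
  1 × O: no H
  1 × O (charge -1): no H
  Total hydrogens = 27.

27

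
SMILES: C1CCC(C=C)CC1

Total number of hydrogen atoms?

14

Hydrogens are implicit in SMILES; fill each atom to its normal valence:
  6 × C: 2 H each → 12
  2 × C: 1 H each → 2
  Total hydrogens = 14.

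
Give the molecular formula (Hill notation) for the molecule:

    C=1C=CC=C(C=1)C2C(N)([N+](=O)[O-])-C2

Heavy atoms from the SMILES: 9 C, 2 N, 2 O.
Implicit hydrogens by atom environment:
  5 × C (aromatic): 1 H each → 5
  1 × C: 2 H
  1 × C: 1 H
  1 × C: no H
  1 × C (aromatic): no H
  1 × N: 2 H
  1 × N (charge +1): no H
  1 × O: no H
  1 × O (charge -1): no H
  Total hydrogens = 10.
Molecular formula: C9H10N2O2

C9H10N2O2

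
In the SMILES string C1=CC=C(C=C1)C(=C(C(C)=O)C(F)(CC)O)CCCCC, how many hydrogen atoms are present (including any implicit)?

25

Hydrogens are implicit in SMILES; fill each atom to its normal valence:
  5 × C: 2 H each → 10
  5 × C (aromatic): 1 H each → 5
  4 × C: no H
  3 × C: 3 H each → 9
  1 × C (aromatic): no H
  1 × F: no H
  1 × O: 1 H
  1 × O: no H
  Total hydrogens = 25.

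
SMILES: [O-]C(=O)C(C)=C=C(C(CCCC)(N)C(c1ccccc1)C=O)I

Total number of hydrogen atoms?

21

Hydrogens are implicit in SMILES; fill each atom to its normal valence:
  5 × C (aromatic): 1 H each → 5
  5 × C: no H
  3 × C: 2 H each → 6
  2 × C: 3 H each → 6
  2 × C: 1 H each → 2
  2 × O: no H
  1 × C (aromatic): no H
  1 × I: no H
  1 × N: 2 H
  1 × O (charge -1): no H
  Total hydrogens = 21.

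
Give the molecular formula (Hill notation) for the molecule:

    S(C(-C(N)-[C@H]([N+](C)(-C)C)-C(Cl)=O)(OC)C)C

C10H22ClN2O2S+

Heavy atoms from the SMILES: 10 C, 1 Cl, 2 N, 2 O, 1 S.
Implicit hydrogens by atom environment:
  6 × C: 3 H each → 18
  2 × C: 1 H each → 2
  2 × C: no H
  2 × O: no H
  1 × Cl: no H
  1 × N: 2 H
  1 × N (charge +1): no H
  1 × S: no H
  Total hydrogens = 22.
Net charge +1.
Molecular formula: C10H22ClN2O2S+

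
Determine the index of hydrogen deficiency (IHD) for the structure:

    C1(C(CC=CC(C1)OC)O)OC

2

Molecular formula from the SMILES: C9H16O3.
DoU = (2C + 2 + N − H − X)/2 = (2·9 + 2 + 0 − 16 − 0)/2 = 4/2 = 2.
(Structurally: 1 ring(s) + 1 π bond(s) = 2.)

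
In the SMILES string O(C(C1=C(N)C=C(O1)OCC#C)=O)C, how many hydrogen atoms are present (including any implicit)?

9

Hydrogens are implicit in SMILES; fill each atom to its normal valence:
  3 × C (aromatic): no H
  3 × O: no H
  2 × C: no H
  1 × C: 3 H
  1 × C: 2 H
  1 × C (aromatic): 1 H
  1 × C: 1 H
  1 × N: 2 H
  1 × O (aromatic): no H
  Total hydrogens = 9.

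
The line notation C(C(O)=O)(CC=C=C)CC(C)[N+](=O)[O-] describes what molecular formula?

Heavy atoms from the SMILES: 9 C, 1 N, 4 O.
Implicit hydrogens by atom environment:
  3 × C: 2 H each → 6
  3 × C: 1 H each → 3
  2 × C: no H
  2 × O: no H
  1 × C: 3 H
  1 × N (charge +1): no H
  1 × O: 1 H
  1 × O (charge -1): no H
  Total hydrogens = 13.
Molecular formula: C9H13NO4

C9H13NO4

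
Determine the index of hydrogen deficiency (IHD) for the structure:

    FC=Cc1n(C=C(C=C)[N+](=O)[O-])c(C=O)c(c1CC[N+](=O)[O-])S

9

Molecular formula from the SMILES: C13H12FN3O5S.
DoU = (2C + 2 + N − H − X)/2 = (2·13 + 2 + 3 − 12 − 1)/2 = 18/2 = 9.
(Structurally: 1 ring(s) + 8 π bond(s) = 9.)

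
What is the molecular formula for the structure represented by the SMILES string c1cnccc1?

C5H5N

Heavy atoms from the SMILES: 5 C, 1 N.
Implicit hydrogens by atom environment:
  5 × C (aromatic): 1 H each → 5
  1 × N (aromatic): no H
  Total hydrogens = 5.
Molecular formula: C5H5N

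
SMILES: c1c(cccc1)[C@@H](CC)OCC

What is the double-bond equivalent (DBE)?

4

Molecular formula from the SMILES: C11H16O.
DoU = (2C + 2 + N − H − X)/2 = (2·11 + 2 + 0 − 16 − 0)/2 = 8/2 = 4.
(Structurally: 1 ring(s) + 3 π bond(s) = 4.)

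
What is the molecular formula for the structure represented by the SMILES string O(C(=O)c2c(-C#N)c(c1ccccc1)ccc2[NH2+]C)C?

C16H15N2O2+

Heavy atoms from the SMILES: 16 C, 2 N, 2 O.
Implicit hydrogens by atom environment:
  7 × C (aromatic): 1 H each → 7
  5 × C (aromatic): no H
  2 × C: 3 H each → 6
  2 × C: no H
  2 × O: no H
  1 × N (charge +1): 2 H
  1 × N: no H
  Total hydrogens = 15.
Net charge +1.
Molecular formula: C16H15N2O2+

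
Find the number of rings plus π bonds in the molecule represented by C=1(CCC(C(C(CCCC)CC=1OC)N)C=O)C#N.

Molecular formula from the SMILES: C15H24N2O2.
DoU = (2C + 2 + N − H − X)/2 = (2·15 + 2 + 2 − 24 − 0)/2 = 10/2 = 5.
(Structurally: 1 ring(s) + 4 π bond(s) = 5.)

5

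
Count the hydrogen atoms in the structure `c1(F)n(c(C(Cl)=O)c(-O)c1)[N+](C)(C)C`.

Hydrogens are implicit in SMILES; fill each atom to its normal valence:
  3 × C: 3 H each → 9
  3 × C (aromatic): no H
  1 × C (aromatic): 1 H
  1 × C: no H
  1 × Cl: no H
  1 × F: no H
  1 × N (aromatic): no H
  1 × N (charge +1): no H
  1 × O: 1 H
  1 × O: no H
  Total hydrogens = 11.

11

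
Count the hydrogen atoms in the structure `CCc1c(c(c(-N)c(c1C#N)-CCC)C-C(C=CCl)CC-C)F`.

Hydrogens are implicit in SMILES; fill each atom to its normal valence:
  6 × C: 2 H each → 12
  6 × C (aromatic): no H
  3 × C: 3 H each → 9
  3 × C: 1 H each → 3
  1 × C: no H
  1 × Cl: no H
  1 × F: no H
  1 × N: 2 H
  1 × N: no H
  Total hydrogens = 26.

26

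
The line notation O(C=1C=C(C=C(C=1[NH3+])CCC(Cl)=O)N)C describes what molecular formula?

Heavy atoms from the SMILES: 10 C, 1 Cl, 2 N, 2 O.
Implicit hydrogens by atom environment:
  4 × C (aromatic): no H
  2 × C: 2 H each → 4
  2 × C (aromatic): 1 H each → 2
  2 × O: no H
  1 × C: 3 H
  1 × C: no H
  1 × Cl: no H
  1 × N (charge +1): 3 H
  1 × N: 2 H
  Total hydrogens = 14.
Net charge +1.
Molecular formula: C10H14ClN2O2+

C10H14ClN2O2+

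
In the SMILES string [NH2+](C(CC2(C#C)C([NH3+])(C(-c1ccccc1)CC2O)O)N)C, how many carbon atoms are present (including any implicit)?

16

The symbol for carbon appears 16 times in the SMILES. Lowercase c denotes aromatic carbon and counts toward C.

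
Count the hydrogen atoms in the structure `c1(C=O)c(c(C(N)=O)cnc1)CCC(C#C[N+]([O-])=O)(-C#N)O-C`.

12

Hydrogens are implicit in SMILES; fill each atom to its normal valence:
  5 × C: no H
  4 × O: no H
  3 × C (aromatic): no H
  2 × C: 2 H each → 4
  2 × C (aromatic): 1 H each → 2
  1 × C: 3 H
  1 × C: 1 H
  1 × N: 2 H
  1 × N (aromatic): no H
  1 × N: no H
  1 × N (charge +1): no H
  1 × O (charge -1): no H
  Total hydrogens = 12.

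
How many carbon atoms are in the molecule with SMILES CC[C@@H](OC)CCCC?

The symbol for carbon appears 8 times in the SMILES.

8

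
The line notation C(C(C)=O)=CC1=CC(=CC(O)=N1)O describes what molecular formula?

C9H9NO3

Heavy atoms from the SMILES: 9 C, 1 N, 3 O.
Implicit hydrogens by atom environment:
  3 × C (aromatic): no H
  2 × C (aromatic): 1 H each → 2
  2 × C: 1 H each → 2
  2 × O: 1 H each → 2
  1 × C: 3 H
  1 × C: no H
  1 × N (aromatic): no H
  1 × O: no H
  Total hydrogens = 9.
Molecular formula: C9H9NO3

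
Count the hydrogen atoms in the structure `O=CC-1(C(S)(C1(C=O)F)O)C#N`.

4

Hydrogens are implicit in SMILES; fill each atom to its normal valence:
  4 × C: no H
  2 × C: 1 H each → 2
  2 × O: no H
  1 × F: no H
  1 × N: no H
  1 × O: 1 H
  1 × S: 1 H
  Total hydrogens = 4.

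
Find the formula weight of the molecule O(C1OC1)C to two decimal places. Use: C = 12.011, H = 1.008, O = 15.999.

74.08

Molecular formula: C3H6O2.
M = 3×12.011 + 6×1.008 + 2×15.999 = 74.08 g/mol.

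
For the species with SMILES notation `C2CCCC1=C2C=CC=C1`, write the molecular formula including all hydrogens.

Heavy atoms from the SMILES: 10 C.
Implicit hydrogens by atom environment:
  4 × C: 2 H each → 8
  4 × C (aromatic): 1 H each → 4
  2 × C (aromatic): no H
  Total hydrogens = 12.
Molecular formula: C10H12

C10H12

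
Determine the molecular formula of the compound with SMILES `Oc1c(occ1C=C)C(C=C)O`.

Heavy atoms from the SMILES: 9 C, 3 O.
Implicit hydrogens by atom environment:
  3 × C: 1 H each → 3
  3 × C (aromatic): no H
  2 × C: 2 H each → 4
  2 × O: 1 H each → 2
  1 × C (aromatic): 1 H
  1 × O (aromatic): no H
  Total hydrogens = 10.
Molecular formula: C9H10O3

C9H10O3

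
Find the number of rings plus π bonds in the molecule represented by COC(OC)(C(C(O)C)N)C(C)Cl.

0

Molecular formula from the SMILES: C8H18ClNO3.
DoU = (2C + 2 + N − H − X)/2 = (2·8 + 2 + 1 − 18 − 1)/2 = 0/2 = 0.
(Structurally: 0 ring(s) + 0 π bond(s) = 0.)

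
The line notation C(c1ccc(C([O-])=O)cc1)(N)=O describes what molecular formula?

C8H6NO3-

Heavy atoms from the SMILES: 8 C, 1 N, 3 O.
Implicit hydrogens by atom environment:
  4 × C (aromatic): 1 H each → 4
  2 × C (aromatic): no H
  2 × C: no H
  2 × O: no H
  1 × N: 2 H
  1 × O (charge -1): no H
  Total hydrogens = 6.
Net charge -1.
Molecular formula: C8H6NO3-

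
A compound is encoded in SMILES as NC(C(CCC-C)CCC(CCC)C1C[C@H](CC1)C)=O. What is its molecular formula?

C18H35NO

Heavy atoms from the SMILES: 18 C, 1 N, 1 O.
Implicit hydrogens by atom environment:
  10 × C: 2 H each → 20
  4 × C: 1 H each → 4
  3 × C: 3 H each → 9
  1 × C: no H
  1 × N: 2 H
  1 × O: no H
  Total hydrogens = 35.
Molecular formula: C18H35NO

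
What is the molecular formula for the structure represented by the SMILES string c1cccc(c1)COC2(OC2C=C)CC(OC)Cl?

Heavy atoms from the SMILES: 14 C, 1 Cl, 3 O.
Implicit hydrogens by atom environment:
  5 × C (aromatic): 1 H each → 5
  3 × C: 2 H each → 6
  3 × C: 1 H each → 3
  3 × O: no H
  1 × C: 3 H
  1 × C: no H
  1 × C (aromatic): no H
  1 × Cl: no H
  Total hydrogens = 17.
Molecular formula: C14H17ClO3

C14H17ClO3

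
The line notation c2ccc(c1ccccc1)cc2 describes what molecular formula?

Heavy atoms from the SMILES: 12 C.
Implicit hydrogens by atom environment:
  10 × C (aromatic): 1 H each → 10
  2 × C (aromatic): no H
  Total hydrogens = 10.
Molecular formula: C12H10

C12H10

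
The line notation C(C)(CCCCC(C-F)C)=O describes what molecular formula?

Heavy atoms from the SMILES: 9 C, 1 F, 1 O.
Implicit hydrogens by atom environment:
  5 × C: 2 H each → 10
  2 × C: 3 H each → 6
  1 × C: 1 H
  1 × C: no H
  1 × F: no H
  1 × O: no H
  Total hydrogens = 17.
Molecular formula: C9H17FO

C9H17FO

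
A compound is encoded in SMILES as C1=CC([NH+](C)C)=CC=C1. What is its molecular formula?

C8H12N+

Heavy atoms from the SMILES: 8 C, 1 N.
Implicit hydrogens by atom environment:
  5 × C (aromatic): 1 H each → 5
  2 × C: 3 H each → 6
  1 × C (aromatic): no H
  1 × N (charge +1): 1 H
  Total hydrogens = 12.
Net charge +1.
Molecular formula: C8H12N+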